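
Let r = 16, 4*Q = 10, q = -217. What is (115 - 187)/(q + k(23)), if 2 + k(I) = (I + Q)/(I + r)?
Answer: 1872/5677 ≈ 0.32975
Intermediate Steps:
Q = 5/2 (Q = (1/4)*10 = 5/2 ≈ 2.5000)
k(I) = -2 + (5/2 + I)/(16 + I) (k(I) = -2 + (I + 5/2)/(I + 16) = -2 + (5/2 + I)/(16 + I))
(115 - 187)/(q + k(23)) = (115 - 187)/(-217 + (-59/2 - 1*23)/(16 + 23)) = -72/(-217 + (-59/2 - 23)/39) = -72/(-217 + (1/39)*(-105/2)) = -72/(-217 - 35/26) = -72/(-5677/26) = -72*(-26/5677) = 1872/5677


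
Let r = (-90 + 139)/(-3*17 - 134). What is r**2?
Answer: 2401/34225 ≈ 0.070153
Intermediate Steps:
r = -49/185 (r = 49/(-51 - 134) = 49/(-185) = 49*(-1/185) = -49/185 ≈ -0.26486)
r**2 = (-49/185)**2 = 2401/34225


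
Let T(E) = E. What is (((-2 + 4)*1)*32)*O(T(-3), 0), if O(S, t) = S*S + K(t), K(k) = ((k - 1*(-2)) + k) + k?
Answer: 704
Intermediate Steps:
K(k) = 2 + 3*k (K(k) = ((k + 2) + k) + k = ((2 + k) + k) + k = (2 + 2*k) + k = 2 + 3*k)
O(S, t) = 2 + S² + 3*t (O(S, t) = S*S + (2 + 3*t) = S² + (2 + 3*t) = 2 + S² + 3*t)
(((-2 + 4)*1)*32)*O(T(-3), 0) = (((-2 + 4)*1)*32)*(2 + (-3)² + 3*0) = ((2*1)*32)*(2 + 9 + 0) = (2*32)*11 = 64*11 = 704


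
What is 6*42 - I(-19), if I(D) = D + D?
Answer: 290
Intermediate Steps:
I(D) = 2*D
6*42 - I(-19) = 6*42 - 2*(-19) = 252 - 1*(-38) = 252 + 38 = 290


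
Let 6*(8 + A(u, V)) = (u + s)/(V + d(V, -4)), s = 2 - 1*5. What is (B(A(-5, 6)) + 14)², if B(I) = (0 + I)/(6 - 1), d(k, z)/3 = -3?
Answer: 315844/2025 ≈ 155.97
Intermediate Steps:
d(k, z) = -9 (d(k, z) = 3*(-3) = -9)
s = -3 (s = 2 - 5 = -3)
A(u, V) = -8 + (-3 + u)/(6*(-9 + V)) (A(u, V) = -8 + ((u - 3)/(V - 9))/6 = -8 + ((-3 + u)/(-9 + V))/6 = -8 + (-3 + u)/(6*(-9 + V)))
B(I) = I/5
(B(A(-5, 6)) + 14)² = (((429 - 5 - 48*6)/(6*(-9 + 6)))/5 + 14)² = (((⅙)*(429 - 5 - 288)/(-3))/5 + 14)² = (((⅙)*(-⅓)*136)/5 + 14)² = ((⅕)*(-68/9) + 14)² = (-68/45 + 14)² = (562/45)² = 315844/2025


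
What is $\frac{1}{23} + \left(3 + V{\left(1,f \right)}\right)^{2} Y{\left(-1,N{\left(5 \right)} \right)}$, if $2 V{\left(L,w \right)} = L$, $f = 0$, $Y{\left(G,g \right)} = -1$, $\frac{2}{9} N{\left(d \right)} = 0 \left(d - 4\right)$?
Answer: $- \frac{1123}{92} \approx -12.207$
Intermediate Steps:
$N{\left(d \right)} = 0$ ($N{\left(d \right)} = \frac{9 \cdot 0 \left(d - 4\right)}{2} = \frac{9 \cdot 0 \left(-4 + d\right)}{2} = \frac{9}{2} \cdot 0 = 0$)
$V{\left(L,w \right)} = \frac{L}{2}$
$\frac{1}{23} + \left(3 + V{\left(1,f \right)}\right)^{2} Y{\left(-1,N{\left(5 \right)} \right)} = \frac{1}{23} + \left(3 + \frac{1}{2} \cdot 1\right)^{2} \left(-1\right) = \frac{1}{23} + \left(3 + \frac{1}{2}\right)^{2} \left(-1\right) = \frac{1}{23} + \left(\frac{7}{2}\right)^{2} \left(-1\right) = \frac{1}{23} + \frac{49}{4} \left(-1\right) = \frac{1}{23} - \frac{49}{4} = - \frac{1123}{92}$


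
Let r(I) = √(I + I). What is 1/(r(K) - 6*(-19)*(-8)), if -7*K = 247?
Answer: -168/153229 - I*√3458/5822702 ≈ -0.0010964 - 1.0099e-5*I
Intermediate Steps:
K = -247/7 (K = -⅐*247 = -247/7 ≈ -35.286)
r(I) = √2*√I (r(I) = √(2*I) = √2*√I)
1/(r(K) - 6*(-19)*(-8)) = 1/(√2*√(-247/7) - 6*(-19)*(-8)) = 1/(√2*(I*√1729/7) + 114*(-8)) = 1/(I*√3458/7 - 912) = 1/(-912 + I*√3458/7)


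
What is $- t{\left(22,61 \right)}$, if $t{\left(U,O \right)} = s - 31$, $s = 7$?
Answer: $24$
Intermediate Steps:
$t{\left(U,O \right)} = -24$ ($t{\left(U,O \right)} = 7 - 31 = -24$)
$- t{\left(22,61 \right)} = \left(-1\right) \left(-24\right) = 24$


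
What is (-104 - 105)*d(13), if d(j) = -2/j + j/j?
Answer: -2299/13 ≈ -176.85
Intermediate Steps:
d(j) = 1 - 2/j (d(j) = -2/j + 1 = 1 - 2/j)
(-104 - 105)*d(13) = (-104 - 105)*((-2 + 13)/13) = -209*11/13 = -2299/13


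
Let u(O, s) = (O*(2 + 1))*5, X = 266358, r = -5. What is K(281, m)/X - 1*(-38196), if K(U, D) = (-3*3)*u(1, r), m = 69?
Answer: 3391270011/88786 ≈ 38196.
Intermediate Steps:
u(O, s) = 15*O (u(O, s) = (O*3)*5 = (3*O)*5 = 15*O)
K(U, D) = -135 (K(U, D) = (-3*3)*(15*1) = -9*15 = -135)
K(281, m)/X - 1*(-38196) = -135/266358 - 1*(-38196) = -135*1/266358 + 38196 = -45/88786 + 38196 = 3391270011/88786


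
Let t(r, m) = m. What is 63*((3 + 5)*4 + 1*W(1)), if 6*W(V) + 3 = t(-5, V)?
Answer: 1995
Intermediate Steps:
W(V) = -½ + V/6
63*((3 + 5)*4 + 1*W(1)) = 63*((3 + 5)*4 + 1*(-½ + (⅙)*1)) = 63*(8*4 + 1*(-½ + ⅙)) = 63*(32 + 1*(-⅓)) = 63*(32 - ⅓) = 63*(95/3) = 1995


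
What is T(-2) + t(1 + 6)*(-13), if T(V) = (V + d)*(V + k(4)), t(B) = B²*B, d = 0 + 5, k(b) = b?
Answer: -4453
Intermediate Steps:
d = 5
t(B) = B³
T(V) = (4 + V)*(5 + V) (T(V) = (V + 5)*(V + 4) = (5 + V)*(4 + V) = (4 + V)*(5 + V))
T(-2) + t(1 + 6)*(-13) = (20 + (-2)² + 9*(-2)) + (1 + 6)³*(-13) = (20 + 4 - 18) + 7³*(-13) = 6 + 343*(-13) = 6 - 4459 = -4453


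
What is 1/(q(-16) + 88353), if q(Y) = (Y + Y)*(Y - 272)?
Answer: 1/97569 ≈ 1.0249e-5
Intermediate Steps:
q(Y) = 2*Y*(-272 + Y) (q(Y) = (2*Y)*(-272 + Y) = 2*Y*(-272 + Y))
1/(q(-16) + 88353) = 1/(2*(-16)*(-272 - 16) + 88353) = 1/(2*(-16)*(-288) + 88353) = 1/(9216 + 88353) = 1/97569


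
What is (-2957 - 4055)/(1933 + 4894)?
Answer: -7012/6827 ≈ -1.0271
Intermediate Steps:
(-2957 - 4055)/(1933 + 4894) = -7012/6827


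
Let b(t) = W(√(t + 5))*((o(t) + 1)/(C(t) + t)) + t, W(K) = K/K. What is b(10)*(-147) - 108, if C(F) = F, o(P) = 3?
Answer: -8037/5 ≈ -1607.4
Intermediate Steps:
W(K) = 1
b(t) = t + 2/t (b(t) = 1*((3 + 1)/(t + t)) + t = 1*(4/((2*t))) + t = 1*(4*(1/(2*t))) + t = 1*(2/t) + t = 2/t + t = t + 2/t)
b(10)*(-147) - 108 = (10 + 2/10)*(-147) - 108 = (10 + 2*(⅒))*(-147) - 108 = (10 + ⅕)*(-147) - 108 = (51/5)*(-147) - 108 = -7497/5 - 108 = -8037/5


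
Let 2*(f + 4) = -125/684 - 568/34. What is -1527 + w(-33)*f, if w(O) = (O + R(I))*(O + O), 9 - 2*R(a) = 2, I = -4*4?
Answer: -199661149/7752 ≈ -25756.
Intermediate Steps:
I = -16
R(a) = 7/2 (R(a) = 9/2 - ½*2 = 9/2 - 1 = 7/2)
w(O) = 2*O*(7/2 + O) (w(O) = (O + 7/2)*(O + O) = (7/2 + O)*(2*O) = 2*O*(7/2 + O))
f = -289405/23256 (f = -4 + (-125/684 - 568/34)/2 = -4 + (-125*1/684 - 568*1/34)/2 = -4 + (-125/684 - 284/17)/2 = -4 + (½)*(-196381/11628) = -4 - 196381/23256 = -289405/23256 ≈ -12.444)
-1527 + w(-33)*f = -1527 - 33*(7 + 2*(-33))*(-289405/23256) = -1527 - 33*(7 - 66)*(-289405/23256) = -1527 - 33*(-59)*(-289405/23256) = -1527 + 1947*(-289405/23256) = -1527 - 187823845/7752 = -199661149/7752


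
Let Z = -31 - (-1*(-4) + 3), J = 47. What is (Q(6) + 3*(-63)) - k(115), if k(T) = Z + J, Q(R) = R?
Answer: -192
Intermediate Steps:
Z = -38 (Z = -31 - (4 + 3) = -31 - 1*7 = -31 - 7 = -38)
k(T) = 9 (k(T) = -38 + 47 = 9)
(Q(6) + 3*(-63)) - k(115) = (6 + 3*(-63)) - 1*9 = (6 - 189) - 9 = -183 - 9 = -192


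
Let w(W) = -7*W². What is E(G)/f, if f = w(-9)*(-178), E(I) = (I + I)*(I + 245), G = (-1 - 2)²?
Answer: 254/5607 ≈ 0.045300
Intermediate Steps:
G = 9 (G = (-3)² = 9)
E(I) = 2*I*(245 + I) (E(I) = (2*I)*(245 + I) = 2*I*(245 + I))
f = 100926 (f = -7*(-9)²*(-178) = -7*81*(-178) = -567*(-178) = 100926)
E(G)/f = (2*9*(245 + 9))/100926 = (2*9*254)*(1/100926) = 4572*(1/100926) = 254/5607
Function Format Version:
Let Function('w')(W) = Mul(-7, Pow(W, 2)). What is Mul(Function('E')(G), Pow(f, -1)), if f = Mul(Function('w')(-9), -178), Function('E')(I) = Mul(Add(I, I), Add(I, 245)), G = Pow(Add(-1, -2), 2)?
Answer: Rational(254, 5607) ≈ 0.045300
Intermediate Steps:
G = 9 (G = Pow(-3, 2) = 9)
Function('E')(I) = Mul(2, I, Add(245, I)) (Function('E')(I) = Mul(Mul(2, I), Add(245, I)) = Mul(2, I, Add(245, I)))
f = 100926 (f = Mul(Mul(-7, Pow(-9, 2)), -178) = Mul(Mul(-7, 81), -178) = Mul(-567, -178) = 100926)
Mul(Function('E')(G), Pow(f, -1)) = Mul(Mul(2, 9, Add(245, 9)), Pow(100926, -1)) = Mul(Mul(2, 9, 254), Rational(1, 100926)) = Mul(4572, Rational(1, 100926)) = Rational(254, 5607)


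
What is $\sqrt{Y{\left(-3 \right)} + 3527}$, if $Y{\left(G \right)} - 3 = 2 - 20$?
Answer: $2 \sqrt{878} \approx 59.262$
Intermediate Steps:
$Y{\left(G \right)} = -15$ ($Y{\left(G \right)} = 3 + \left(2 - 20\right) = 3 - 18 = -15$)
$\sqrt{Y{\left(-3 \right)} + 3527} = \sqrt{-15 + 3527} = \sqrt{3512} = 2 \sqrt{878}$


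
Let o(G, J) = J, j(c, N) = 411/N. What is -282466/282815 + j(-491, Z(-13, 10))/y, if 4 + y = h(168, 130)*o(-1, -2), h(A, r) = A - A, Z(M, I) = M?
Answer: 7811441/1131260 ≈ 6.9051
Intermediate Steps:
h(A, r) = 0
y = -4 (y = -4 + 0*(-2) = -4 + 0 = -4)
-282466/282815 + j(-491, Z(-13, 10))/y = -282466/282815 + (411/(-13))/(-4) = -282466*1/282815 + (411*(-1/13))*(-1/4) = -282466/282815 - 411/13*(-1/4) = -282466/282815 + 411/52 = 7811441/1131260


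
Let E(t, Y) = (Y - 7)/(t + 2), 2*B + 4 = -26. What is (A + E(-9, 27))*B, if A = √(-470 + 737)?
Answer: 300/7 - 15*√267 ≈ -202.24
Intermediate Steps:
B = -15 (B = -2 + (½)*(-26) = -2 - 13 = -15)
E(t, Y) = (-7 + Y)/(2 + t)
A = √267 ≈ 16.340
(A + E(-9, 27))*B = (√267 + (-7 + 27)/(2 - 9))*(-15) = (√267 + 20/(-7))*(-15) = (√267 - ⅐*20)*(-15) = (√267 - 20/7)*(-15) = (-20/7 + √267)*(-15) = 300/7 - 15*√267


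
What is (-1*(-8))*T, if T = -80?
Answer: -640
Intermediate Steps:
(-1*(-8))*T = -1*(-8)*(-80) = 8*(-80) = -640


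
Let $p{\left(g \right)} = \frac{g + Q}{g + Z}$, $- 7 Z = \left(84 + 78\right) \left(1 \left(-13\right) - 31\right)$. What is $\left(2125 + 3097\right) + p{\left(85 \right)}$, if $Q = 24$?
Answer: $\frac{40330269}{7723} \approx 5222.1$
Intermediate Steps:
$Z = \frac{7128}{7}$ ($Z = - \frac{\left(84 + 78\right) \left(1 \left(-13\right) - 31\right)}{7} = - \frac{162 \left(-13 - 31\right)}{7} = - \frac{162 \left(-44\right)}{7} = \left(- \frac{1}{7}\right) \left(-7128\right) = \frac{7128}{7} \approx 1018.3$)
$p{\left(g \right)} = \frac{24 + g}{\frac{7128}{7} + g}$ ($p{\left(g \right)} = \frac{g + 24}{g + \frac{7128}{7}} = \frac{24 + g}{\frac{7128}{7} + g}$)
$\left(2125 + 3097\right) + p{\left(85 \right)} = \left(2125 + 3097\right) + \frac{7 \left(24 + 85\right)}{7128 + 7 \cdot 85} = 5222 + 7 \frac{1}{7128 + 595} \cdot 109 = 5222 + 7 \cdot \frac{1}{7723} \cdot 109 = 5222 + \frac{763}{7723} = \frac{40330269}{7723}$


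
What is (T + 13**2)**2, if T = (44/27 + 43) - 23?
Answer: 26491609/729 ≈ 36340.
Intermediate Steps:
T = 584/27 (T = (44*(1/27) + 43) - 23 = (44/27 + 43) - 23 = 1205/27 - 23 = 584/27 ≈ 21.630)
(T + 13**2)**2 = (584/27 + 13**2)**2 = (584/27 + 169)**2 = (5147/27)**2 = 26491609/729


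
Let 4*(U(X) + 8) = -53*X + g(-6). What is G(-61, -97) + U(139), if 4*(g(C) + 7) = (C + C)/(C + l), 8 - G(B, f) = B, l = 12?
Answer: -14261/8 ≈ -1782.6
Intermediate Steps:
G(B, f) = 8 - B
g(C) = -7 + C/(2*(12 + C)) (g(C) = -7 + ((C + C)/(C + 12))/4 = -7 + ((2*C)/(12 + C))/4 = -7 + (2*C/(12 + C))/4 = -7 + C/(2*(12 + C)))
U(X) = -79/8 - 53*X/4 (U(X) = -8 + (-53*X + (-168 - 13*(-6))/(2*(12 - 6)))/4 = -8 + (-53*X + (1/2)*(-168 + 78)/6)/4 = -8 + (-53*X + (1/2)*(1/6)*(-90))/4 = -8 + (-53*X - 15/2)/4 = -8 + (-15/2 - 53*X)/4 = -8 + (-15/8 - 53*X/4) = -79/8 - 53*X/4)
G(-61, -97) + U(139) = (8 - 1*(-61)) + (-79/8 - 53/4*139) = (8 + 61) + (-79/8 - 7367/4) = 69 - 14813/8 = -14261/8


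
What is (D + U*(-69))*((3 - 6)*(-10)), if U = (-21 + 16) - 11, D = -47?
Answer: 31710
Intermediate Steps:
U = -16 (U = -5 - 11 = -16)
(D + U*(-69))*((3 - 6)*(-10)) = (-47 - 16*(-69))*((3 - 6)*(-10)) = (-47 + 1104)*(-3*(-10)) = 1057*30 = 31710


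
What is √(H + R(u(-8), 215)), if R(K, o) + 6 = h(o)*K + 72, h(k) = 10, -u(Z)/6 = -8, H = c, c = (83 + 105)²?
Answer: √35890 ≈ 189.45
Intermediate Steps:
c = 35344 (c = 188² = 35344)
H = 35344
u(Z) = 48 (u(Z) = -6*(-8) = 48)
R(K, o) = 66 + 10*K (R(K, o) = -6 + (10*K + 72) = -6 + (72 + 10*K) = 66 + 10*K)
√(H + R(u(-8), 215)) = √(35344 + (66 + 10*48)) = √(35344 + (66 + 480)) = √(35344 + 546) = √35890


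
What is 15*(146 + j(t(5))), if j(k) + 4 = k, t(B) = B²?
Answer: 2505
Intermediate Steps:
j(k) = -4 + k
15*(146 + j(t(5))) = 15*(146 + (-4 + 5²)) = 15*(146 + (-4 + 25)) = 15*(146 + 21) = 15*167 = 2505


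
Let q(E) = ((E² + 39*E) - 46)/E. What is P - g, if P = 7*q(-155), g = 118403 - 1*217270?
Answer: 15198847/155 ≈ 98057.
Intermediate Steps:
g = -98867 (g = 118403 - 217270 = -98867)
q(E) = (-46 + E² + 39*E)/E
P = -125538/155 (P = 7*(39 - 155 - 46/(-155)) = 7*(39 - 155 - 46*(-1/155)) = 7*(39 - 155 + 46/155) = 7*(-17934/155) = -125538/155 ≈ -809.92)
P - g = -125538/155 - 1*(-98867) = -125538/155 + 98867 = 15198847/155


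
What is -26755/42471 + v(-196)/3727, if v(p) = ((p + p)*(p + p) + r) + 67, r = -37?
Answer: 6427821989/158289417 ≈ 40.608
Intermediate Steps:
v(p) = 30 + 4*p² (v(p) = ((p + p)*(p + p) - 37) + 67 = ((2*p)*(2*p) - 37) + 67 = (4*p² - 37) + 67 = (-37 + 4*p²) + 67 = 30 + 4*p²)
-26755/42471 + v(-196)/3727 = -26755/42471 + (30 + 4*(-196)²)/3727 = -26755*1/42471 + (30 + 4*38416)*(1/3727) = -26755/42471 + (30 + 153664)*(1/3727) = -26755/42471 + 153694*(1/3727) = -26755/42471 + 153694/3727 = 6427821989/158289417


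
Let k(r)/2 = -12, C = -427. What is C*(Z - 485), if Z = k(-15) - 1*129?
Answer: 272426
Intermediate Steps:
k(r) = -24 (k(r) = 2*(-12) = -24)
Z = -153 (Z = -24 - 1*129 = -24 - 129 = -153)
C*(Z - 485) = -427*(-153 - 485) = -427*(-638) = 272426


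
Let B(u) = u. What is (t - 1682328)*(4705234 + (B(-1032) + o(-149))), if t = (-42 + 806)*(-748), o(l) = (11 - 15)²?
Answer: -10602366528400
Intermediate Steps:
o(l) = 16 (o(l) = (-4)² = 16)
t = -571472 (t = 764*(-748) = -571472)
(t - 1682328)*(4705234 + (B(-1032) + o(-149))) = (-571472 - 1682328)*(4705234 + (-1032 + 16)) = -2253800*(4705234 - 1016) = -2253800*4704218 = -10602366528400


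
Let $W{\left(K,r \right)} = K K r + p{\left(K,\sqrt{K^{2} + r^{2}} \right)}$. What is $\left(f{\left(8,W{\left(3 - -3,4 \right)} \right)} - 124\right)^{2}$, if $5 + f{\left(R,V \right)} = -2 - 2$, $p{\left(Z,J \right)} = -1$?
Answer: $17689$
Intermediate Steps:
$W{\left(K,r \right)} = -1 + r K^{2}$ ($W{\left(K,r \right)} = K K r - 1 = K^{2} r - 1 = r K^{2} - 1 = -1 + r K^{2}$)
$f{\left(R,V \right)} = -9$ ($f{\left(R,V \right)} = -5 - 4 = -9$)
$\left(f{\left(8,W{\left(3 - -3,4 \right)} \right)} - 124\right)^{2} = \left(-9 - 124\right)^{2} = \left(-133\right)^{2} = 17689$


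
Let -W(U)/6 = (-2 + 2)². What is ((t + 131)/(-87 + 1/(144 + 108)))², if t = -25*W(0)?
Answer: 1089792144/480617929 ≈ 2.2675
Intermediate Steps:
W(U) = 0 (W(U) = -6*(-2 + 2)² = -6*0² = -6*0 = 0)
t = 0 (t = -25*0 = 0)
((t + 131)/(-87 + 1/(144 + 108)))² = ((0 + 131)/(-87 + 1/(144 + 108)))² = (131/(-87 + 1/252))² = (131/(-21923/252))² = (131*(-252/21923))² = (-33012/21923)² = 1089792144/480617929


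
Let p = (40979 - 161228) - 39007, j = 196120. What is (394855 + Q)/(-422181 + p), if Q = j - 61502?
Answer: -529473/581437 ≈ -0.91063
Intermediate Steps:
Q = 134618 (Q = 196120 - 61502 = 134618)
p = -159256 (p = -120249 - 39007 = -159256)
(394855 + Q)/(-422181 + p) = (394855 + 134618)/(-422181 - 159256) = 529473/(-581437) = 529473*(-1/581437) = -529473/581437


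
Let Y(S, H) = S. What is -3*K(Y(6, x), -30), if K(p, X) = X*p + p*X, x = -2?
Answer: 1080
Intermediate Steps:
K(p, X) = 2*X*p (K(p, X) = X*p + X*p = 2*X*p)
-3*K(Y(6, x), -30) = -6*(-30)*6 = -3*(-360) = 1080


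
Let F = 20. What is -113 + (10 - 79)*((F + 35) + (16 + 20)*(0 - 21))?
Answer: 48256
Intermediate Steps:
-113 + (10 - 79)*((F + 35) + (16 + 20)*(0 - 21)) = -113 + (10 - 79)*((20 + 35) + (16 + 20)*(0 - 21)) = -113 - 69*(55 + 36*(-21)) = -113 - 69*(55 - 756) = -113 - 69*(-701) = -113 + 48369 = 48256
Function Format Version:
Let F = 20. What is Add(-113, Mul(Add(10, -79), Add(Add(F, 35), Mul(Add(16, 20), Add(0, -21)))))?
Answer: 48256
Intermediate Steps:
Add(-113, Mul(Add(10, -79), Add(Add(F, 35), Mul(Add(16, 20), Add(0, -21))))) = Add(-113, Mul(Add(10, -79), Add(Add(20, 35), Mul(Add(16, 20), Add(0, -21))))) = Add(-113, Mul(-69, Add(55, Mul(36, -21)))) = Add(-113, Mul(-69, Add(55, -756))) = Add(-113, Mul(-69, -701)) = Add(-113, 48369) = 48256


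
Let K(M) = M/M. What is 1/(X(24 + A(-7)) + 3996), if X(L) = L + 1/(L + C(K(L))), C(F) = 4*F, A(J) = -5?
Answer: 23/92346 ≈ 0.00024906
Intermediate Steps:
K(M) = 1
X(L) = L + 1/(4 + L) (X(L) = L + 1/(L + 4*1) = L + 1/(L + 4) = L + 1/(4 + L))
1/(X(24 + A(-7)) + 3996) = 1/((1 + (24 - 5)² + 4*(24 - 5))/(4 + (24 - 5)) + 3996) = 1/((1 + 19² + 4*19)/(4 + 19) + 3996) = 1/((1 + 361 + 76)/23 + 3996) = 1/((1/23)*438 + 3996) = 1/(438/23 + 3996) = 1/(92346/23) = 23/92346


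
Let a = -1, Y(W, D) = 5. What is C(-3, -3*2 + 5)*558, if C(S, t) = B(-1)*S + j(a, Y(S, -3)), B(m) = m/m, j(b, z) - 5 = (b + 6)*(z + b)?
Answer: 12276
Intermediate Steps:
j(b, z) = 5 + (6 + b)*(b + z) (j(b, z) = 5 + (b + 6)*(z + b) = 5 + (6 + b)*(b + z))
B(m) = 1
C(S, t) = 25 + S (C(S, t) = 1*S + (5 + (-1)**2 + 6*(-1) + 6*5 - 1*5) = S + (5 + 1 - 6 + 30 - 5) = S + 25 = 25 + S)
C(-3, -3*2 + 5)*558 = (25 - 3)*558 = 22*558 = 12276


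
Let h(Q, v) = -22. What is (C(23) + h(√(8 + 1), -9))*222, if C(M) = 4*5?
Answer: -444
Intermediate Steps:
C(M) = 20
(C(23) + h(√(8 + 1), -9))*222 = (20 - 22)*222 = -2*222 = -444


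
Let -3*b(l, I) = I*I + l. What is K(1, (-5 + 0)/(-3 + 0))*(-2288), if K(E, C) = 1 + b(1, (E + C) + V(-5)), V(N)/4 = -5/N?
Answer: 874016/27 ≈ 32371.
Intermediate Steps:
V(N) = -20/N (V(N) = 4*(-5/N) = -20/N)
b(l, I) = -l/3 - I**2/3 (b(l, I) = -(I*I + l)/3 = -(I**2 + l)/3 = -(l + I**2)/3 = -l/3 - I**2/3)
K(E, C) = 2/3 - (4 + C + E)**2/3 (K(E, C) = 1 + (-1/3*1 - ((E + C) - 20/(-5))**2/3) = 1 + (-1/3 - ((C + E) - 20*(-1/5))**2/3) = 1 + (-1/3 - ((C + E) + 4)**2/3) = 1 + (-1/3 - (4 + C + E)**2/3) = 2/3 - (4 + C + E)**2/3)
K(1, (-5 + 0)/(-3 + 0))*(-2288) = (2/3 - (4 + (-5 + 0)/(-3 + 0) + 1)**2/3)*(-2288) = (2/3 - (4 - 5/(-3) + 1)**2/3)*(-2288) = (2/3 - (4 - 5*(-1/3) + 1)**2/3)*(-2288) = (2/3 - (4 + 5/3 + 1)**2/3)*(-2288) = (2/3 - (20/3)**2/3)*(-2288) = (2/3 - 1/3*400/9)*(-2288) = (2/3 - 400/27)*(-2288) = -382/27*(-2288) = 874016/27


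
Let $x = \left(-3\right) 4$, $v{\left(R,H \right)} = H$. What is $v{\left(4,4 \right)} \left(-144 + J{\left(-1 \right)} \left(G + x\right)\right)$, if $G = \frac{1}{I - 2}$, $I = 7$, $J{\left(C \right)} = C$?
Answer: $- \frac{2644}{5} \approx -528.8$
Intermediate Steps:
$x = -12$
$G = \frac{1}{5}$ ($G = \frac{1}{7 - 2} = \frac{1}{5} \approx 0.2$)
$v{\left(4,4 \right)} \left(-144 + J{\left(-1 \right)} \left(G + x\right)\right) = 4 \left(-144 - \left(\frac{1}{5} - 12\right)\right) = 4 \left(-144 - - \frac{59}{5}\right) = 4 \left(-144 + \frac{59}{5}\right) = 4 \left(- \frac{661}{5}\right) = - \frac{2644}{5}$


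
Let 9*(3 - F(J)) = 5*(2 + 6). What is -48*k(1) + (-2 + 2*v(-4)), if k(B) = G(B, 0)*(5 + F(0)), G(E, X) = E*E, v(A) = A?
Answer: -542/3 ≈ -180.67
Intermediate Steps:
F(J) = -13/9 (F(J) = 3 - 5*(2 + 6)/9 = 3 - 5*8/9 = 3 - ⅑*40 = 3 - 40/9 = -13/9)
G(E, X) = E²
k(B) = 32*B²/9 (k(B) = B²*(5 - 13/9) = B²*(32/9) = 32*B²/9)
-48*k(1) + (-2 + 2*v(-4)) = -512*1²/3 + (-2 + 2*(-4)) = -512/3 + (-2 - 8) = -48*32/9 - 10 = -512/3 - 10 = -542/3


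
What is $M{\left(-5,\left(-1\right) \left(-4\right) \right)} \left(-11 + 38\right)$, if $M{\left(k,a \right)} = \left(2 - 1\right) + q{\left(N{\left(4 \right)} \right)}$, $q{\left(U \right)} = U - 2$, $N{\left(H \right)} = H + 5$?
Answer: $216$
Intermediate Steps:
$N{\left(H \right)} = 5 + H$
$q{\left(U \right)} = -2 + U$
$M{\left(k,a \right)} = 8$ ($M{\left(k,a \right)} = \left(2 - 1\right) + \left(-2 + \left(5 + 4\right)\right) = 1 + \left(-2 + 9\right) = 1 + 7 = 8$)
$M{\left(-5,\left(-1\right) \left(-4\right) \right)} \left(-11 + 38\right) = 8 \left(-11 + 38\right) = 8 \cdot 27 = 216$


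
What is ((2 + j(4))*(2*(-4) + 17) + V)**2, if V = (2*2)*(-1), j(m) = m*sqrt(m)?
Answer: 7396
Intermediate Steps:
j(m) = m**(3/2)
V = -4 (V = 4*(-1) = -4)
((2 + j(4))*(2*(-4) + 17) + V)**2 = ((2 + 4**(3/2))*(2*(-4) + 17) - 4)**2 = ((2 + 8)*(-8 + 17) - 4)**2 = (10*9 - 4)**2 = (90 - 4)**2 = 86**2 = 7396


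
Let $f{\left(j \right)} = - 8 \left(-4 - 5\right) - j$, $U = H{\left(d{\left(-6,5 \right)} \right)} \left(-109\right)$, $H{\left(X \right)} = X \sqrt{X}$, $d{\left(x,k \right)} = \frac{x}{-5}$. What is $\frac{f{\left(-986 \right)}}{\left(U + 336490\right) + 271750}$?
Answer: $\frac{10054967500}{5780560579213} + \frac{864915 \sqrt{30}}{11561121158426} \approx 0.0017399$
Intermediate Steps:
$d{\left(x,k \right)} = - \frac{x}{5}$ ($d{\left(x,k \right)} = x \left(- \frac{1}{5}\right) = - \frac{x}{5}$)
$H{\left(X \right)} = X^{\frac{3}{2}}$
$U = - \frac{654 \sqrt{30}}{25}$ ($U = \left(\left(- \frac{1}{5}\right) \left(-6\right)\right)^{\frac{3}{2}} \left(-109\right) = \left(\frac{6}{5}\right)^{\frac{3}{2}} \left(-109\right) = \frac{6 \sqrt{30}}{25} \left(-109\right) = - \frac{654 \sqrt{30}}{25} \approx -143.28$)
$f{\left(j \right)} = 72 - j$ ($f{\left(j \right)} = \left(-8\right) \left(-9\right) - j = 72 - j$)
$\frac{f{\left(-986 \right)}}{\left(U + 336490\right) + 271750} = \frac{72 - -986}{\left(- \frac{654 \sqrt{30}}{25} + 336490\right) + 271750} = \frac{72 + 986}{\left(336490 - \frac{654 \sqrt{30}}{25}\right) + 271750} = \frac{1058}{608240 - \frac{654 \sqrt{30}}{25}}$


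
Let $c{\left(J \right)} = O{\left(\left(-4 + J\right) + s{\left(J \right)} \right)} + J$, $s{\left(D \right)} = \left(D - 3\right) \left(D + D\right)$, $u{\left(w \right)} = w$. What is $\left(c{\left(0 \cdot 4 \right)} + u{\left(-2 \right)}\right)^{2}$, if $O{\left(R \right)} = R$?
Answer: $36$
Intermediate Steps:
$s{\left(D \right)} = 2 D \left(-3 + D\right)$ ($s{\left(D \right)} = \left(-3 + D\right) 2 D = 2 D \left(-3 + D\right)$)
$c{\left(J \right)} = -4 + 2 J + 2 J \left(-3 + J\right)$ ($c{\left(J \right)} = \left(\left(-4 + J\right) + 2 J \left(-3 + J\right)\right) + J = \left(-4 + J + 2 J \left(-3 + J\right)\right) + J = -4 + 2 J + 2 J \left(-3 + J\right)$)
$\left(c{\left(0 \cdot 4 \right)} + u{\left(-2 \right)}\right)^{2} = \left(\left(-4 + 2 \cdot 0 \cdot 4 + 2 \cdot 0 \cdot 4 \left(-3 + 0 \cdot 4\right)\right) - 2\right)^{2} = \left(\left(-4 + 2 \cdot 0 + 2 \cdot 0 \left(-3 + 0\right)\right) - 2\right)^{2} = \left(\left(-4 + 0 + 2 \cdot 0 \left(-3\right)\right) - 2\right)^{2} = \left(\left(-4 + 0 + 0\right) - 2\right)^{2} = \left(-4 - 2\right)^{2} = \left(-6\right)^{2} = 36$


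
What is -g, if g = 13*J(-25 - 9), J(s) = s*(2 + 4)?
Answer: 2652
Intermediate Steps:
J(s) = 6*s (J(s) = s*6 = 6*s)
g = -2652 (g = 13*(6*(-25 - 9)) = 13*(6*(-34)) = 13*(-204) = -2652)
-g = -1*(-2652) = 2652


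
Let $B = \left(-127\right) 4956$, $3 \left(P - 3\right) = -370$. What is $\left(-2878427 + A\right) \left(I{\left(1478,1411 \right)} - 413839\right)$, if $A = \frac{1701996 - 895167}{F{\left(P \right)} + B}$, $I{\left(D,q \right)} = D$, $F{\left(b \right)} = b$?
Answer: $\frac{2241673164128555566}{1888597} \approx 1.187 \cdot 10^{12}$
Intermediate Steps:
$P = - \frac{361}{3}$ ($P = 3 + \frac{1}{3} \left(-370\right) = 3 - \frac{370}{3} = - \frac{361}{3} \approx -120.33$)
$B = -629412$
$A = - \frac{2420487}{1888597}$ ($A = \frac{1701996 - 895167}{- \frac{361}{3} - 629412} = \frac{806829}{- \frac{1888597}{3}} = 806829 \left(- \frac{3}{1888597}\right) = - \frac{2420487}{1888597} \approx -1.2816$)
$\left(-2878427 + A\right) \left(I{\left(1478,1411 \right)} - 413839\right) = \left(-2878427 - \frac{2420487}{1888597}\right) \left(1478 - 413839\right) = \left(- \frac{5436191017406}{1888597}\right) \left(-412361\right) = \frac{2241673164128555566}{1888597}$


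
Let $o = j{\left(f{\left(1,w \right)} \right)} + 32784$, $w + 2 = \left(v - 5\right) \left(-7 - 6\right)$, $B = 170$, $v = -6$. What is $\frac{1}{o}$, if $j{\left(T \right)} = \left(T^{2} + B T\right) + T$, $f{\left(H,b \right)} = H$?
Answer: $\frac{1}{32956} \approx 3.0343 \cdot 10^{-5}$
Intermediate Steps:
$w = 141$ ($w = -2 + \left(-6 - 5\right) \left(-7 - 6\right) = -2 - -143 = -2 + 143 = 141$)
$j{\left(T \right)} = T^{2} + 171 T$ ($j{\left(T \right)} = \left(T^{2} + 170 T\right) + T = T^{2} + 171 T$)
$o = 32956$ ($o = 1 \left(171 + 1\right) + 32784 = 1 \cdot 172 + 32784 = 172 + 32784 = 32956$)
$\frac{1}{o} = \frac{1}{32956}$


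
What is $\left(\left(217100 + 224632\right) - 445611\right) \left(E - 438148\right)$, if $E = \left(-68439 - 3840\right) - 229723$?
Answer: $2871041850$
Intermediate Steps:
$E = -302002$ ($E = \left(-68439 - 3840\right) - 229723 = -72279 - 229723 = -302002$)
$\left(\left(217100 + 224632\right) - 445611\right) \left(E - 438148\right) = \left(\left(217100 + 224632\right) - 445611\right) \left(-302002 - 438148\right) = \left(441732 - 445611\right) \left(-740150\right) = \left(-3879\right) \left(-740150\right) = 2871041850$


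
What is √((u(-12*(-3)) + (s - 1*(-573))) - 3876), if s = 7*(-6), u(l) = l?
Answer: I*√3309 ≈ 57.524*I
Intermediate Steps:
s = -42
√((u(-12*(-3)) + (s - 1*(-573))) - 3876) = √((-12*(-3) + (-42 - 1*(-573))) - 3876) = √((36 + (-42 + 573)) - 3876) = √((36 + 531) - 3876) = √(567 - 3876) = √(-3309) = I*√3309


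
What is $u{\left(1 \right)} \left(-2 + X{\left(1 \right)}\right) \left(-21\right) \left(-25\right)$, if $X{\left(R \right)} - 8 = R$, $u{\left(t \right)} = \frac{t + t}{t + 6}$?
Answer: $1050$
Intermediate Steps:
$u{\left(t \right)} = \frac{2 t}{6 + t}$
$X{\left(R \right)} = 8 + R$
$u{\left(1 \right)} \left(-2 + X{\left(1 \right)}\right) \left(-21\right) \left(-25\right) = 2 \cdot 1 \frac{1}{6 + 1} \left(-2 + \left(8 + 1\right)\right) \left(-21\right) \left(-25\right) = 2 \cdot 1 \cdot \frac{1}{7} \left(-2 + 9\right) \left(-21\right) \left(-25\right) = 2 \cdot 1 \cdot \frac{1}{7} \cdot 7 \left(-21\right) \left(-25\right) = \frac{2}{7} \cdot 7 \left(-21\right) \left(-25\right) = 2 \left(-21\right) \left(-25\right) = \left(-42\right) \left(-25\right) = 1050$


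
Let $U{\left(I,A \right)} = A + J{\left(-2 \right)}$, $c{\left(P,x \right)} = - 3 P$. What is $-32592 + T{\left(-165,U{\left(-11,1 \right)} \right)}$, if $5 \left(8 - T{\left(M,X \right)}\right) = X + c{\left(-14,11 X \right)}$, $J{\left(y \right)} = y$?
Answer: $- \frac{162961}{5} \approx -32592.0$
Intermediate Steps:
$U{\left(I,A \right)} = -2 + A$ ($U{\left(I,A \right)} = A - 2 = -2 + A$)
$T{\left(M,X \right)} = - \frac{2}{5} - \frac{X}{5}$ ($T{\left(M,X \right)} = 8 - \frac{X - -42}{5} = 8 - \frac{X + 42}{5} = 8 - \frac{42 + X}{5} = 8 - \left(\frac{42}{5} + \frac{X}{5}\right) = - \frac{2}{5} - \frac{X}{5}$)
$-32592 + T{\left(-165,U{\left(-11,1 \right)} \right)} = -32592 - \left(\frac{2}{5} + \frac{-2 + 1}{5}\right) = -32592 - \frac{1}{5} = - \frac{162961}{5}$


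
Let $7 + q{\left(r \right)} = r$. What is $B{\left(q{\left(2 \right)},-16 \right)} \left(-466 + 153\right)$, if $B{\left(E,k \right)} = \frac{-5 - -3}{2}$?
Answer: $313$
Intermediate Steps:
$q{\left(r \right)} = -7 + r$
$B{\left(E,k \right)} = -1$ ($B{\left(E,k \right)} = \left(-5 + 3\right) \frac{1}{2} = \left(-2\right) \frac{1}{2} = -1$)
$B{\left(q{\left(2 \right)},-16 \right)} \left(-466 + 153\right) = - (-466 + 153) = \left(-1\right) \left(-313\right) = 313$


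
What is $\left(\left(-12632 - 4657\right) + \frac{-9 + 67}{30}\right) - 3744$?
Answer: $- \frac{315466}{15} \approx -21031.0$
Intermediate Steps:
$\left(\left(-12632 - 4657\right) + \frac{-9 + 67}{30}\right) - 3744 = \left(-17289 + 58 \cdot \frac{1}{30}\right) - 3744 = \left(-17289 + \frac{29}{15}\right) - 3744 = - \frac{259306}{15} - 3744 = - \frac{315466}{15}$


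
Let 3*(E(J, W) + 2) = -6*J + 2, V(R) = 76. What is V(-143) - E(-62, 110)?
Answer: -140/3 ≈ -46.667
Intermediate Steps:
E(J, W) = -4/3 - 2*J (E(J, W) = -2 + (-6*J + 2)/3 = -2 + (2 - 6*J)/3 = -2 + (2/3 - 2*J) = -4/3 - 2*J)
V(-143) - E(-62, 110) = 76 - (-4/3 - 2*(-62)) = 76 - (-4/3 + 124) = 76 - 1*368/3 = 76 - 368/3 = -140/3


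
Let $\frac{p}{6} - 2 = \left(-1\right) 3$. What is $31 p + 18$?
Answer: $-168$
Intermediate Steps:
$p = -6$ ($p = 12 + 6 \left(\left(-1\right) 3\right) = 12 + 6 \left(-3\right) = 12 - 18 = -6$)
$31 p + 18 = 31 \left(-6\right) + 18 = -186 + 18 = -168$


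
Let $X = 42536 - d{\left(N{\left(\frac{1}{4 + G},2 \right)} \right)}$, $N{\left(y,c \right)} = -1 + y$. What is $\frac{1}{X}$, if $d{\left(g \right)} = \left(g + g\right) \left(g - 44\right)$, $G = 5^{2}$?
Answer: $\frac{841}{35699752} \approx 2.3558 \cdot 10^{-5}$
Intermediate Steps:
$G = 25$
$d{\left(g \right)} = 2 g \left(-44 + g\right)$
$X = \frac{35699752}{841}$ ($X = 42536 - 2 \left(-1 + \frac{1}{4 + 25}\right) \left(-44 - \left(1 - \frac{1}{4 + 25}\right)\right) = 42536 - 2 \left(-1 + \frac{1}{29}\right) \left(-44 - \left(1 - \frac{1}{29}\right)\right) = 42536 - 2 \left(-1 + \frac{1}{29}\right) \left(-44 + \left(-1 + \frac{1}{29}\right)\right) = 42536 - 2 \left(- \frac{28}{29}\right) \left(-44 - \frac{28}{29}\right) = 42536 - 2 \left(- \frac{28}{29}\right) \left(- \frac{1304}{29}\right) = 42536 - \frac{73024}{841} = \frac{35699752}{841} \approx 42449.0$)
$\frac{1}{X} = \frac{1}{\frac{35699752}{841}} = \frac{841}{35699752}$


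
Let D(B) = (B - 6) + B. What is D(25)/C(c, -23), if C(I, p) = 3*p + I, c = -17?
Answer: -22/43 ≈ -0.51163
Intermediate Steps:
C(I, p) = I + 3*p
D(B) = -6 + 2*B (D(B) = (-6 + B) + B = -6 + 2*B)
D(25)/C(c, -23) = (-6 + 2*25)/(-17 + 3*(-23)) = (-6 + 50)/(-17 - 69) = 44/(-86) = 44*(-1/86) = -22/43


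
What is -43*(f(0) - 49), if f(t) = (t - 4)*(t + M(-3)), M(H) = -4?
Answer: 1419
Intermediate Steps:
f(t) = (-4 + t)² (f(t) = (t - 4)*(t - 4) = (-4 + t)*(-4 + t) = (-4 + t)²)
-43*(f(0) - 49) = -43*((16 + 0² - 8*0) - 49) = -43*((16 + 0 + 0) - 49) = -43*(16 - 49) = -43*(-33) = 1419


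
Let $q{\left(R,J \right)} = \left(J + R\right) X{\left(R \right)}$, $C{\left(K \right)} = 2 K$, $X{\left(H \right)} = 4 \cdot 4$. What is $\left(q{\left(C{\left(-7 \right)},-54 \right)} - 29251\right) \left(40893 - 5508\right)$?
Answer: $-1073545515$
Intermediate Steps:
$X{\left(H \right)} = 16$
$q{\left(R,J \right)} = 16 J + 16 R$ ($q{\left(R,J \right)} = \left(J + R\right) 16 = 16 J + 16 R$)
$\left(q{\left(C{\left(-7 \right)},-54 \right)} - 29251\right) \left(40893 - 5508\right) = \left(\left(16 \left(-54\right) + 16 \cdot 2 \left(-7\right)\right) - 29251\right) \left(40893 - 5508\right) = \left(\left(-864 + 16 \left(-14\right)\right) - 29251\right) 35385 = \left(\left(-864 - 224\right) - 29251\right) 35385 = \left(-1088 - 29251\right) 35385 = \left(-30339\right) 35385 = -1073545515$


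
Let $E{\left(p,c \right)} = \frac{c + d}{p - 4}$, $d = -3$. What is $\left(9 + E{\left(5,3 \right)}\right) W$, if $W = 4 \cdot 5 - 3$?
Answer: $153$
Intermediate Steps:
$E{\left(p,c \right)} = \frac{-3 + c}{-4 + p}$ ($E{\left(p,c \right)} = \frac{c - 3}{p - 4} = \frac{-3 + c}{-4 + p}$)
$W = 17$ ($W = 20 - 3 = 17$)
$\left(9 + E{\left(5,3 \right)}\right) W = \left(9 + \frac{-3 + 3}{-4 + 5}\right) 17 = \left(9 + 1^{-1} \cdot 0\right) 17 = \left(9 + 1 \cdot 0\right) 17 = \left(9 + 0\right) 17 = 9 \cdot 17 = 153$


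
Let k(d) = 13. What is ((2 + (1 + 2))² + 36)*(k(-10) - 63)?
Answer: -3050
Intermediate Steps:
((2 + (1 + 2))² + 36)*(k(-10) - 63) = ((2 + (1 + 2))² + 36)*(13 - 63) = ((2 + 3)² + 36)*(-50) = (5² + 36)*(-50) = (25 + 36)*(-50) = 61*(-50) = -3050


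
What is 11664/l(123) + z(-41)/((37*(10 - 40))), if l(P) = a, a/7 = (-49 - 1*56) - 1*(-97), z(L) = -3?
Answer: -539453/2590 ≈ -208.28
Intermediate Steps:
a = -56 (a = 7*((-49 - 1*56) - 1*(-97)) = 7*((-49 - 56) + 97) = 7*(-105 + 97) = 7*(-8) = -56)
l(P) = -56
11664/l(123) + z(-41)/((37*(10 - 40))) = 11664/(-56) - 3*1/(37*(10 - 40)) = 11664*(-1/56) - 3/(37*(-30)) = -1458/7 - 3/(-1110) = -1458/7 - 3*(-1/1110) = -1458/7 + 1/370 = -539453/2590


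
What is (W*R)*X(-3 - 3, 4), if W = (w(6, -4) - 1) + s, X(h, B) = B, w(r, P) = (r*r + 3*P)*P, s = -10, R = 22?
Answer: -9416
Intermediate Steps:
w(r, P) = P*(r² + 3*P) (w(r, P) = (r² + 3*P)*P = P*(r² + 3*P))
W = -107 (W = (-4*(6² + 3*(-4)) - 1) - 10 = (-4*(36 - 12) - 1) - 10 = (-4*24 - 1) - 10 = (-96 - 1) - 10 = -97 - 10 = -107)
(W*R)*X(-3 - 3, 4) = -107*22*4 = -2354*4 = -9416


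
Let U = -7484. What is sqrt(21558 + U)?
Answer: sqrt(14074) ≈ 118.63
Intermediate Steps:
sqrt(21558 + U) = sqrt(21558 - 7484) = sqrt(14074)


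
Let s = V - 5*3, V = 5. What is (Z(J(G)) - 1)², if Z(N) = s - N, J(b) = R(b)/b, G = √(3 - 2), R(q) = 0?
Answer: 121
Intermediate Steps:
G = 1 (G = √1 = 1)
s = -10 (s = 5 - 5*3 = 5 - 15 = -10)
J(b) = 0 (J(b) = 0/b = 0)
Z(N) = -10 - N
(Z(J(G)) - 1)² = ((-10 - 1*0) - 1)² = ((-10 + 0) - 1)² = (-10 - 1)² = (-11)² = 121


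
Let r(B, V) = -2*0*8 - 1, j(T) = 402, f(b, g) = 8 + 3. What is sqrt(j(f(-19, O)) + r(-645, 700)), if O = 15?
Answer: sqrt(401) ≈ 20.025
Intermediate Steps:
f(b, g) = 11
r(B, V) = -1 (r(B, V) = 0*8 - 1 = 0 - 1 = -1)
sqrt(j(f(-19, O)) + r(-645, 700)) = sqrt(402 - 1) = sqrt(401)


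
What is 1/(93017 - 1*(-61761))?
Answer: 1/154778 ≈ 6.4609e-6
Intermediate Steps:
1/(93017 - 1*(-61761)) = 1/(93017 + 61761) = 1/154778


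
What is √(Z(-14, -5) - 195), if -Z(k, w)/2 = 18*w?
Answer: I*√15 ≈ 3.873*I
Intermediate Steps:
Z(k, w) = -36*w
√(Z(-14, -5) - 195) = √(-36*(-5) - 195) = √(180 - 195) = √(-15) = I*√15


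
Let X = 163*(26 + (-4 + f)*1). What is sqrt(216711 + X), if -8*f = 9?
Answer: sqrt(3521818)/4 ≈ 469.16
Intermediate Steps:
f = -9/8 (f = -1/8*9 = -9/8 ≈ -1.1250)
X = 27221/8 (X = 163*(26 + (-4 - 9/8)*1) = 163*(26 - 41/8*1) = 163*(26 - 41/8) = 163*(167/8) = 27221/8 ≈ 3402.6)
sqrt(216711 + X) = sqrt(216711 + 27221/8) = sqrt(1760909/8) = sqrt(3521818)/4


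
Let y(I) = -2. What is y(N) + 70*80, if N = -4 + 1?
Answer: 5598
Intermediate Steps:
N = -3
y(N) + 70*80 = -2 + 70*80 = -2 + 5600 = 5598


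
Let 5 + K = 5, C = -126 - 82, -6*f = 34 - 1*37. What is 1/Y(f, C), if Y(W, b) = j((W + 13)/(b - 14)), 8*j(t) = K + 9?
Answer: 8/9 ≈ 0.88889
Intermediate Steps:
f = ½ (f = -(34 - 1*37)/6 = -(34 - 37)/6 = -⅙*(-3) = ½ ≈ 0.50000)
C = -208
K = 0 (K = -5 + 5 = 0)
j(t) = 9/8 (j(t) = (0 + 9)/8 = (⅛)*9 = 9/8)
Y(W, b) = 9/8
1/Y(f, C) = 1/(9/8) = 8/9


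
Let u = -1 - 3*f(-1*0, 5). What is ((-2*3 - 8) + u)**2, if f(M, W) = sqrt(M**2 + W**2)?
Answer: 900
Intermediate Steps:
u = -16 (u = -1 - 3*sqrt((-1*0)**2 + 5**2) = -1 - 3*sqrt(0**2 + 25) = -1 - 3*sqrt(0 + 25) = -1 - 3*sqrt(25) = -1 - 3*5 = -1 - 15 = -16)
((-2*3 - 8) + u)**2 = ((-2*3 - 8) - 16)**2 = ((-6 - 8) - 16)**2 = (-14 - 16)**2 = (-30)**2 = 900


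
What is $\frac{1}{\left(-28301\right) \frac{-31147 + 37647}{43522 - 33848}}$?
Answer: $- \frac{691}{13139750} \approx -5.2589 \cdot 10^{-5}$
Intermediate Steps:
$\frac{1}{\left(-28301\right) \frac{-31147 + 37647}{43522 - 33848}} = - \frac{1}{28301 \cdot \frac{6500}{9674}} = - \frac{1}{28301 \cdot 6500 \cdot \frac{1}{9674}} = - \frac{1}{28301 \cdot \frac{3250}{4837}} = \left(- \frac{1}{28301}\right) \frac{4837}{3250} = - \frac{691}{13139750}$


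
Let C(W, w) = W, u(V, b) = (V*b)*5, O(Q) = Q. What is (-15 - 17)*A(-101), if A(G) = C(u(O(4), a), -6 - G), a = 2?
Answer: -1280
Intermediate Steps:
u(V, b) = 5*V*b
A(G) = 40 (A(G) = 5*4*2 = 40)
(-15 - 17)*A(-101) = (-15 - 17)*40 = -32*40 = -1280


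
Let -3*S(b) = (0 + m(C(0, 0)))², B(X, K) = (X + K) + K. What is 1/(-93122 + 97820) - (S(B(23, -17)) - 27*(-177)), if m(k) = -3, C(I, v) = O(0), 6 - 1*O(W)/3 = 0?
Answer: -22437647/4698 ≈ -4776.0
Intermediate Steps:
O(W) = 18 (O(W) = 18 - 3*0 = 18 + 0 = 18)
C(I, v) = 18
B(X, K) = X + 2*K (B(X, K) = (K + X) + K = X + 2*K)
S(b) = -3 (S(b) = -(0 - 3)²/3 = -⅓*(-3)² = -⅓*9 = -3)
1/(-93122 + 97820) - (S(B(23, -17)) - 27*(-177)) = 1/(-93122 + 97820) - (-3 - 27*(-177)) = 1/4698 - (-3 - 1*(-4779)) = 1/4698 - (-3 + 4779) = 1/4698 - 1*4776 = 1/4698 - 4776 = -22437647/4698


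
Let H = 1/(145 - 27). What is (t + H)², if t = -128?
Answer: 228100609/13924 ≈ 16382.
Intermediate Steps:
H = 1/118 ≈ 0.0084746
(t + H)² = (-128 + 1/118)² = (-15103/118)² = 228100609/13924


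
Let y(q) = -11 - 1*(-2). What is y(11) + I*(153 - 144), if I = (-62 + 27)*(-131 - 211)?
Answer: 107721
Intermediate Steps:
y(q) = -9 (y(q) = -11 + 2 = -9)
I = 11970 (I = -35*(-342) = 11970)
y(11) + I*(153 - 144) = -9 + 11970*(153 - 144) = -9 + 11970*9 = -9 + 107730 = 107721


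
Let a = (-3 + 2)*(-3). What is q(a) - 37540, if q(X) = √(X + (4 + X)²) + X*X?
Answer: -37531 + 2*√13 ≈ -37524.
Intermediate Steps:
a = 3 (a = -1*(-3) = 3)
q(X) = X² + √(X + (4 + X)²) (q(X) = √(X + (4 + X)²) + X² = X² + √(X + (4 + X)²))
q(a) - 37540 = (3² + √(3 + (4 + 3)²)) - 37540 = (9 + √(3 + 7²)) - 37540 = (9 + √(3 + 49)) - 37540 = (9 + √52) - 37540 = (9 + 2*√13) - 37540 = -37531 + 2*√13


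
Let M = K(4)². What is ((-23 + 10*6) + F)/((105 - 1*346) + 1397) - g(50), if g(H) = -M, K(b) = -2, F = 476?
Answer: 5137/1156 ≈ 4.4438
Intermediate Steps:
M = 4 (M = (-2)² = 4)
g(H) = -4 (g(H) = -1*4 = -4)
((-23 + 10*6) + F)/((105 - 1*346) + 1397) - g(50) = ((-23 + 10*6) + 476)/((105 - 1*346) + 1397) - 1*(-4) = ((-23 + 60) + 476)/((105 - 346) + 1397) + 4 = (37 + 476)/(-241 + 1397) + 4 = 513/1156 + 4 = 5137/1156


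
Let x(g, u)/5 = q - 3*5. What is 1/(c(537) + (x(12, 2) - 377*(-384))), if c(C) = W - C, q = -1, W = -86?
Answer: 1/144065 ≈ 6.9413e-6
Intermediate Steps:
x(g, u) = -80 (x(g, u) = 5*(-1 - 3*5) = 5*(-1 - 15) = 5*(-16) = -80)
c(C) = -86 - C
1/(c(537) + (x(12, 2) - 377*(-384))) = 1/((-86 - 1*537) + (-80 - 377*(-384))) = 1/((-86 - 537) + (-80 + 144768)) = 1/(-623 + 144688) = 1/144065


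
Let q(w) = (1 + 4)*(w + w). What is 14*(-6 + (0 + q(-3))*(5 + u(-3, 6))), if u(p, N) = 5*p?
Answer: 4116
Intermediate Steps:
q(w) = 10*w (q(w) = 5*(2*w) = 10*w)
14*(-6 + (0 + q(-3))*(5 + u(-3, 6))) = 14*(-6 + (0 + 10*(-3))*(5 + 5*(-3))) = 14*(-6 + (0 - 30)*(5 - 15)) = 14*(-6 - 30*(-10)) = 14*(-6 + 300) = 14*294 = 4116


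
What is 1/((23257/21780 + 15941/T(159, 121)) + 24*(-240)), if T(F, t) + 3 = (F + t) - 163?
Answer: -21780/122383973 ≈ -0.00017796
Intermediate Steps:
T(F, t) = -166 + F + t (T(F, t) = -3 + ((F + t) - 163) = -3 + (-163 + F + t) = -166 + F + t)
1/((23257/21780 + 15941/T(159, 121)) + 24*(-240)) = 1/((23257/21780 + 15941/(-166 + 159 + 121)) + 24*(-240)) = 1/((23257*(1/21780) + 15941/114) - 5760) = 1/((23257/21780 + 15941*(1/114)) - 5760) = 1/((23257/21780 + 839/6) - 5760) = 1/(3068827/21780 - 5760) = 1/(-122383973/21780) = -21780/122383973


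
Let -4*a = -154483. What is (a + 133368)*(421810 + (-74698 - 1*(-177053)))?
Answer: 360601932575/4 ≈ 9.0151e+10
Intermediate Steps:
a = 154483/4 (a = -¼*(-154483) = 154483/4 ≈ 38621.)
(a + 133368)*(421810 + (-74698 - 1*(-177053))) = (154483/4 + 133368)*(421810 + (-74698 - 1*(-177053))) = 687955*(421810 + (-74698 + 177053))/4 = 687955*(421810 + 102355)/4 = (687955/4)*524165 = 360601932575/4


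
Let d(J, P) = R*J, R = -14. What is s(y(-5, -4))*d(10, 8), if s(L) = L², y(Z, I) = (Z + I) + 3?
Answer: -5040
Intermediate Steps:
d(J, P) = -14*J
y(Z, I) = 3 + I + Z (y(Z, I) = (I + Z) + 3 = 3 + I + Z)
s(y(-5, -4))*d(10, 8) = (3 - 4 - 5)²*(-14*10) = (-6)²*(-140) = 36*(-140) = -5040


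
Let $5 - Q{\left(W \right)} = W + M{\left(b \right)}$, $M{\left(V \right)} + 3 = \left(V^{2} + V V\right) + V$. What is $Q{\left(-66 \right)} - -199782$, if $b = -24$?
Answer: $198728$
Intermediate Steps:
$M{\left(V \right)} = -3 + V + 2 V^{2}$ ($M{\left(V \right)} = -3 + \left(\left(V^{2} + V V\right) + V\right) = -3 + \left(\left(V^{2} + V^{2}\right) + V\right) = -3 + \left(2 V^{2} + V\right) = -3 + \left(V + 2 V^{2}\right) = -3 + V + 2 V^{2}$)
$Q{\left(W \right)} = -1120 - W$ ($Q{\left(W \right)} = 5 - \left(W - \left(27 - 1152\right)\right) = 5 - \left(W - -1125\right) = 5 - \left(W + 1125\right) = 5 - \left(1125 + W\right) = -1120 - W$)
$Q{\left(-66 \right)} - -199782 = \left(-1120 - -66\right) - -199782 = \left(-1120 + 66\right) + 199782 = -1054 + 199782 = 198728$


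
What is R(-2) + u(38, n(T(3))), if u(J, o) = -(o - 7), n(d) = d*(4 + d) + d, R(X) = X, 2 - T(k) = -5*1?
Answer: -79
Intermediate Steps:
T(k) = 7 (T(k) = 2 - (-5) = 2 - 1*(-5) = 2 + 5 = 7)
n(d) = d + d*(4 + d)
u(J, o) = 7 - o (u(J, o) = -(-7 + o) = 7 - o)
R(-2) + u(38, n(T(3))) = -2 + (7 - 7*(5 + 7)) = -2 + (7 - 7*12) = -2 + (7 - 1*84) = -2 + (7 - 84) = -2 - 77 = -79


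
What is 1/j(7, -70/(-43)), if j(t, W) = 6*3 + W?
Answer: 43/844 ≈ 0.050948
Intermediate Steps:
j(t, W) = 18 + W
1/j(7, -70/(-43)) = 1/(18 - 70/(-43)) = 1/(18 - 70*(-1/43)) = 1/(18 + 70/43) = 1/(844/43) = 43/844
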